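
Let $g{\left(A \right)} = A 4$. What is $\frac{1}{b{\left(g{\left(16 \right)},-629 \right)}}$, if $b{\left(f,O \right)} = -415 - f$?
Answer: $- \frac{1}{479} \approx -0.0020877$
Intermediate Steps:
$g{\left(A \right)} = 4 A$
$\frac{1}{b{\left(g{\left(16 \right)},-629 \right)}} = \frac{1}{-415 - 4 \cdot 16} = \frac{1}{-415 - 64} = \frac{1}{-479} = - \frac{1}{479}$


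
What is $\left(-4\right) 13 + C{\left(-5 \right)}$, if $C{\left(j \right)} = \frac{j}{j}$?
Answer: $-51$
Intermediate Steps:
$C{\left(j \right)} = 1$
$\left(-4\right) 13 + C{\left(-5 \right)} = \left(-4\right) 13 + 1 = -52 + 1 = -51$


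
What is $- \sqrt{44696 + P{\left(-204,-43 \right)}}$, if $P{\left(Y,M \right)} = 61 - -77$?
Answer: $- \sqrt{44834} \approx -211.74$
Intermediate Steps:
$P{\left(Y,M \right)} = 138$ ($P{\left(Y,M \right)} = 61 + 77 = 138$)
$- \sqrt{44696 + P{\left(-204,-43 \right)}} = - \sqrt{44696 + 138} = - \sqrt{44834}$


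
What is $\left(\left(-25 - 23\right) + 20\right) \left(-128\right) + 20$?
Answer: $3604$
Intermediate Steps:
$\left(\left(-25 - 23\right) + 20\right) \left(-128\right) + 20 = \left(-48 + 20\right) \left(-128\right) + 20 = \left(-28\right) \left(-128\right) + 20 = 3584 + 20 = 3604$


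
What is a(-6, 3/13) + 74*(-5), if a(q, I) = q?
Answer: -376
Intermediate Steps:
a(-6, 3/13) + 74*(-5) = -6 + 74*(-5) = -6 - 370 = -376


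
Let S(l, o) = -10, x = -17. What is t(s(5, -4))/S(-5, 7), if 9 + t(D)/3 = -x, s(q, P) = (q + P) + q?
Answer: -12/5 ≈ -2.4000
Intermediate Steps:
s(q, P) = P + 2*q (s(q, P) = (P + q) + q = P + 2*q)
t(D) = 24 (t(D) = -27 + 3*(-1*(-17)) = -27 + 3*17 = -27 + 51 = 24)
t(s(5, -4))/S(-5, 7) = 24/(-10) = 24*(-1/10) = -12/5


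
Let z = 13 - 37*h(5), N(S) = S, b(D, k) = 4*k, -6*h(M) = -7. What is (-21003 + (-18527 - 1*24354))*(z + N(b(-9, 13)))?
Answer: -4184402/3 ≈ -1.3948e+6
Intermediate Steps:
h(M) = 7/6 (h(M) = -⅙*(-7) = 7/6)
z = -181/6 (z = 13 - 37*7/6 = 13 - 259/6 = -181/6 ≈ -30.167)
(-21003 + (-18527 - 1*24354))*(z + N(b(-9, 13))) = (-21003 + (-18527 - 1*24354))*(-181/6 + 4*13) = (-21003 + (-18527 - 24354))*(-181/6 + 52) = (-21003 - 42881)*(131/6) = -63884*131/6 = -4184402/3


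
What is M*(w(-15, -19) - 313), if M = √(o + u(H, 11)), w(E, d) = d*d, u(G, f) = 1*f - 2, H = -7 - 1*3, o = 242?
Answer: 48*√251 ≈ 760.46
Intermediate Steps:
H = -10 (H = -7 - 3 = -10)
u(G, f) = -2 + f (u(G, f) = f - 2 = -2 + f)
w(E, d) = d²
M = √251 (M = √(242 + (-2 + 11)) = √(242 + 9) = √251 ≈ 15.843)
M*(w(-15, -19) - 313) = √251*((-19)² - 313) = √251*(361 - 313) = √251*48 = 48*√251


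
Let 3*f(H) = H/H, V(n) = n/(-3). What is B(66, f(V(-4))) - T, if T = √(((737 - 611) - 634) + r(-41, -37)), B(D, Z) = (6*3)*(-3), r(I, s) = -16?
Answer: -54 - 2*I*√131 ≈ -54.0 - 22.891*I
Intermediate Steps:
V(n) = -n/3 (V(n) = n*(-⅓) = -n/3)
f(H) = ⅓ (f(H) = (H/H)/3 = (⅓)*1 = ⅓)
B(D, Z) = -54 (B(D, Z) = 18*(-3) = -54)
T = 2*I*√131 (T = √(((737 - 611) - 634) - 16) = √((126 - 634) - 16) = √(-508 - 16) = √(-524) = 2*I*√131 ≈ 22.891*I)
B(66, f(V(-4))) - T = -54 - 2*I*√131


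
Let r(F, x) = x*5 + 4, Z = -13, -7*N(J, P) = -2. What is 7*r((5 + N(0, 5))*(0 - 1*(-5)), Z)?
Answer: -427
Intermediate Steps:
N(J, P) = 2/7 (N(J, P) = -⅐*(-2) = 2/7)
r(F, x) = 4 + 5*x (r(F, x) = 5*x + 4 = 4 + 5*x)
7*r((5 + N(0, 5))*(0 - 1*(-5)), Z) = 7*(4 + 5*(-13)) = 7*(4 - 65) = 7*(-61) = -427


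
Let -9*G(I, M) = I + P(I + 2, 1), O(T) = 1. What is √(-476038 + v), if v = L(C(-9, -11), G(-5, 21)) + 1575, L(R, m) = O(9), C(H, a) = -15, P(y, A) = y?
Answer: 3*I*√52718 ≈ 688.81*I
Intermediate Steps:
G(I, M) = -2/9 - 2*I/9 (G(I, M) = -(I + (I + 2))/9 = -(I + (2 + I))/9 = -(2 + 2*I)/9 = -2/9 - 2*I/9)
L(R, m) = 1
v = 1576 (v = 1 + 1575 = 1576)
√(-476038 + v) = √(-476038 + 1576) = √(-474462) = 3*I*√52718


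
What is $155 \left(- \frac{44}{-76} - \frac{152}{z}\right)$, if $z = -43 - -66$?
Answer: $- \frac{408425}{437} \approx -934.61$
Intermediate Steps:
$z = 23$ ($z = -43 + 66 = 23$)
$155 \left(- \frac{44}{-76} - \frac{152}{z}\right) = 155 \left(- \frac{44}{-76} - \frac{152}{23}\right) = 155 \left(\left(-44\right) \left(- \frac{1}{76}\right) - \frac{152}{23}\right) = 155 \left(\frac{11}{19} - \frac{152}{23}\right) = 155 \left(- \frac{2635}{437}\right) = - \frac{408425}{437}$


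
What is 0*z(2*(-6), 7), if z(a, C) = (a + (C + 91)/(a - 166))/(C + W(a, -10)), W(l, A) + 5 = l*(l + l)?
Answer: 0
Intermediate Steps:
W(l, A) = -5 + 2*l**2 (W(l, A) = -5 + l*(l + l) = -5 + l*(2*l) = -5 + 2*l**2)
z(a, C) = (a + (91 + C)/(-166 + a))/(-5 + C + 2*a**2) (z(a, C) = (a + (C + 91)/(a - 166))/(C + (-5 + 2*a**2)) = (a + (91 + C)/(-166 + a))/(-5 + C + 2*a**2))
0*z(2*(-6), 7) = 0*((91 + 7 + (2*(-6))**2 - 332*(-6))/(830 - 332*(2*(-6))**2 - 166*7 + 7*(2*(-6)) + (2*(-6))*(-5 + 2*(2*(-6))**2))) = 0*((91 + 7 + (-12)**2 - 166*(-12))/(830 - 332*(-12)**2 - 1162 + 7*(-12) - 12*(-5 + 2*(-12)**2))) = 0*((91 + 7 + 144 + 1992)/(830 - 332*144 - 1162 - 84 - 12*(-5 + 2*144))) = 0*(2234/(830 - 47808 - 1162 - 84 - 12*(-5 + 288))) = 0*(2234/(830 - 47808 - 1162 - 84 - 12*283)) = 0*(2234/(830 - 47808 - 1162 - 84 - 3396)) = 0*(2234/(-51620)) = 0*(-1/51620*2234) = 0*(-1117/25810) = 0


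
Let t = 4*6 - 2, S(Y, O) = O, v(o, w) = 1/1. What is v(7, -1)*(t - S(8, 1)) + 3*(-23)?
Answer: -48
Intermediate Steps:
v(o, w) = 1
t = 22 (t = 24 - 2 = 22)
v(7, -1)*(t - S(8, 1)) + 3*(-23) = 1*(22 - 1*1) + 3*(-23) = 1*(22 - 1) - 69 = 1*21 - 69 = 21 - 69 = -48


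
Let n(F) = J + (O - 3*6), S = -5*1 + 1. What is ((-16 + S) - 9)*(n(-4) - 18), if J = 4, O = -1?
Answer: 957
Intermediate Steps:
S = -4 (S = -5 + 1 = -4)
n(F) = -15 (n(F) = 4 + (-1 - 3*6) = 4 + (-1 - 18) = 4 - 19 = -15)
((-16 + S) - 9)*(n(-4) - 18) = ((-16 - 4) - 9)*(-15 - 18) = (-20 - 9)*(-33) = -29*(-33) = 957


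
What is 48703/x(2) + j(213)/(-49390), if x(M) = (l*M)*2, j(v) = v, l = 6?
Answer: 1202718029/592680 ≈ 2029.3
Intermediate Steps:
x(M) = 12*M (x(M) = (6*M)*2 = 12*M)
48703/x(2) + j(213)/(-49390) = 48703/((12*2)) + 213/(-49390) = 48703/24 + 213*(-1/49390) = 48703*(1/24) - 213/49390 = 48703/24 - 213/49390 = 1202718029/592680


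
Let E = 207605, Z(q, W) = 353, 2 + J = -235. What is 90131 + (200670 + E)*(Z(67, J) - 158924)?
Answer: -64740484894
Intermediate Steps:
J = -237 (J = -2 - 235 = -237)
90131 + (200670 + E)*(Z(67, J) - 158924) = 90131 + (200670 + 207605)*(353 - 158924) = 90131 + 408275*(-158571) = 90131 - 64740575025 = -64740484894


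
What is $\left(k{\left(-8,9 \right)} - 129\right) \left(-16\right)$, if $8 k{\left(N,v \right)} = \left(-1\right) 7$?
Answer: $2078$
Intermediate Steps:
$k{\left(N,v \right)} = - \frac{7}{8}$ ($k{\left(N,v \right)} = \frac{\left(-1\right) 7}{8} = \frac{1}{8} \left(-7\right) = - \frac{7}{8}$)
$\left(k{\left(-8,9 \right)} - 129\right) \left(-16\right) = \left(- \frac{7}{8} - 129\right) \left(-16\right) = \left(- \frac{1039}{8}\right) \left(-16\right) = 2078$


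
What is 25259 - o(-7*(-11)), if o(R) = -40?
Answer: 25299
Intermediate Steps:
25259 - o(-7*(-11)) = 25259 - 1*(-40) = 25259 + 40 = 25299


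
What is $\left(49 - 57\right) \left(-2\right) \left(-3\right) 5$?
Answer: $-240$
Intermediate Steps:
$\left(49 - 57\right) \left(-2\right) \left(-3\right) 5 = \left(49 - 57\right) 6 \cdot 5 = \left(-8\right) 30 = -240$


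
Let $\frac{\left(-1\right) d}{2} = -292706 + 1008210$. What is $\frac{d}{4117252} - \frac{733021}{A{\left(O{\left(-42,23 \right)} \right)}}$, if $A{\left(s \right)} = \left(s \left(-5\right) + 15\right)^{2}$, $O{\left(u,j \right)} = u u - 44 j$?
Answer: $- \frac{5771988788373}{14436140557825} \approx -0.39983$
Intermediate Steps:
$O{\left(u,j \right)} = u^{2} - 44 j$
$A{\left(s \right)} = \left(15 - 5 s\right)^{2}$ ($A{\left(s \right)} = \left(- 5 s + 15\right)^{2} = \left(15 - 5 s\right)^{2}$)
$d = -1431008$ ($d = - 2 \left(-292706 + 1008210\right) = \left(-2\right) 715504 = -1431008$)
$\frac{d}{4117252} - \frac{733021}{A{\left(O{\left(-42,23 \right)} \right)}} = - \frac{1431008}{4117252} - \frac{733021}{25 \left(-3 + \left(\left(-42\right)^{2} - 1012\right)\right)^{2}} = \left(-1431008\right) \frac{1}{4117252} - \frac{733021}{25 \left(-3 + \left(1764 - 1012\right)\right)^{2}} = - \frac{357752}{1029313} - \frac{733021}{25 \left(-3 + 752\right)^{2}} = - \frac{357752}{1029313} - \frac{733021}{25 \cdot 749^{2}} = - \frac{357752}{1029313} - \frac{733021}{25 \cdot 561001} = - \frac{357752}{1029313} - \frac{733021}{14025025} = - \frac{5771988788373}{14436140557825}$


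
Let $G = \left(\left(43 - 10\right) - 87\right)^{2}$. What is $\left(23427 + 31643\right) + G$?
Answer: $57986$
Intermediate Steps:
$G = 2916$ ($G = \left(\left(43 - 10\right) - 87\right)^{2} = \left(33 - 87\right)^{2} = \left(-54\right)^{2} = 2916$)
$\left(23427 + 31643\right) + G = \left(23427 + 31643\right) + 2916 = 55070 + 2916 = 57986$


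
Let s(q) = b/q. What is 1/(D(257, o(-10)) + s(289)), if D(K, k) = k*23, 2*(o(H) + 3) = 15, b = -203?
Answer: 578/59417 ≈ 0.0097279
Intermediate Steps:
s(q) = -203/q
o(H) = 9/2 (o(H) = -3 + (½)*15 = -3 + 15/2 = 9/2)
D(K, k) = 23*k
1/(D(257, o(-10)) + s(289)) = 1/(23*(9/2) - 203/289) = 1/(207/2 - 203*1/289) = 1/(207/2 - 203/289) = 1/(59417/578) = 578/59417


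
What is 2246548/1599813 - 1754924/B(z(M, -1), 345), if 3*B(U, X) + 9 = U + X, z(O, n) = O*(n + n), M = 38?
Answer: -2105516646289/103987845 ≈ -20248.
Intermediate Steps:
z(O, n) = 2*O*n (z(O, n) = O*(2*n) = 2*O*n)
B(U, X) = -3 + U/3 + X/3 (B(U, X) = -3 + (U + X)/3 = -3 + (U/3 + X/3) = -3 + U/3 + X/3)
2246548/1599813 - 1754924/B(z(M, -1), 345) = 2246548/1599813 - 1754924/(-3 + (2*38*(-1))/3 + (⅓)*345) = 2246548*(1/1599813) - 1754924/(-3 + (⅓)*(-76) + 115) = 2246548/1599813 - 1754924/(-3 - 76/3 + 115) = 2246548/1599813 - 1754924/260/3 = 2246548/1599813 - 1754924*3/260 = 2246548/1599813 - 1316193/65 = -2105516646289/103987845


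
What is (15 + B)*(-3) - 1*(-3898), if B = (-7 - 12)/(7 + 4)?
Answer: 42440/11 ≈ 3858.2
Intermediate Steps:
B = -19/11 ≈ -1.7273
(15 + B)*(-3) - 1*(-3898) = (15 - 19/11)*(-3) - 1*(-3898) = (146/11)*(-3) + 3898 = -438/11 + 3898 = 42440/11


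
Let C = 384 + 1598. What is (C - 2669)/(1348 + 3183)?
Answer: -687/4531 ≈ -0.15162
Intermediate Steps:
C = 1982
(C - 2669)/(1348 + 3183) = (1982 - 2669)/(1348 + 3183) = -687/4531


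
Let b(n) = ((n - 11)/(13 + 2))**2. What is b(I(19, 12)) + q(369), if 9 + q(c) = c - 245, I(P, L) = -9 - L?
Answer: 26899/225 ≈ 119.55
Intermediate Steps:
q(c) = -254 + c (q(c) = -9 + (c - 245) = -9 + (-245 + c) = -254 + c)
b(n) = (-11/15 + n/15)**2 (b(n) = ((-11 + n)/15)**2 = ((-11 + n)*(1/15))**2 = (-11/15 + n/15)**2)
b(I(19, 12)) + q(369) = (-11 + (-9 - 1*12))**2/225 + (-254 + 369) = (-11 + (-9 - 12))**2/225 + 115 = (-11 - 21)**2/225 + 115 = (1/225)*(-32)**2 + 115 = (1/225)*1024 + 115 = 1024/225 + 115 = 26899/225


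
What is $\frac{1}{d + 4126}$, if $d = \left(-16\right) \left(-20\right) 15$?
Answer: $\frac{1}{8926} \approx 0.00011203$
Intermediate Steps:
$d = 4800$ ($d = 320 \cdot 15 = 4800$)
$\frac{1}{d + 4126} = \frac{1}{4800 + 4126} = \frac{1}{8926}$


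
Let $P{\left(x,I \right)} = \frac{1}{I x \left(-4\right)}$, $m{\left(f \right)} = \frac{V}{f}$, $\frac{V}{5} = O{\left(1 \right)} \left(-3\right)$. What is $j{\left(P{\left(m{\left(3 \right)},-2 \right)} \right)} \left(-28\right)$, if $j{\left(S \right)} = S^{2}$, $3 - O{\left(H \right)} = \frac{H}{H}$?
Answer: $- \frac{7}{1600} \approx -0.004375$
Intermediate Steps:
$O{\left(H \right)} = 2$ ($O{\left(H \right)} = 3 - \frac{H}{H} = 3 - 1 = 2$)
$V = -30$ ($V = 5 \cdot 2 \left(-3\right) = 5 \left(-6\right) = -30$)
$m{\left(f \right)} = - \frac{30}{f}$
$P{\left(x,I \right)} = - \frac{1}{4 I x}$ ($P{\left(x,I \right)} = \frac{1}{I \left(- 4 x\right)} = \frac{1}{\left(-4\right) I x} = - \frac{1}{4 I x}$)
$j{\left(P{\left(m{\left(3 \right)},-2 \right)} \right)} \left(-28\right) = \left(- \frac{1}{4 \left(-2\right) \left(- \frac{30}{3}\right)}\right)^{2} \left(-28\right) = \left(\left(- \frac{1}{4}\right) \left(- \frac{1}{2}\right) \frac{1}{\left(-30\right) \frac{1}{3}}\right)^{2} \left(-28\right) = \left(\left(- \frac{1}{4}\right) \left(- \frac{1}{2}\right) \frac{1}{-10}\right)^{2} \left(-28\right) = \left(\left(- \frac{1}{4}\right) \left(- \frac{1}{2}\right) \left(- \frac{1}{10}\right)\right)^{2} \left(-28\right) = \left(- \frac{1}{80}\right)^{2} \left(-28\right) = \frac{1}{6400} \left(-28\right) = - \frac{7}{1600}$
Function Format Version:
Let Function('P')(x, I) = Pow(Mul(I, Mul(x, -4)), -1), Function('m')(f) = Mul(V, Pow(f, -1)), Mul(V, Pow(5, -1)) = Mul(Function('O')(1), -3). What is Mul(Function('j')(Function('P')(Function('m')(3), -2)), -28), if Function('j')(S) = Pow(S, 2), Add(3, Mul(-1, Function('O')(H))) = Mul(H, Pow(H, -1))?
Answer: Rational(-7, 1600) ≈ -0.0043750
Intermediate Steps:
Function('O')(H) = 2 (Function('O')(H) = Add(3, Mul(-1, Mul(H, Pow(H, -1)))) = Add(3, Mul(-1, 1)) = Add(3, -1) = 2)
V = -30 (V = Mul(5, Mul(2, -3)) = Mul(5, -6) = -30)
Function('m')(f) = Mul(-30, Pow(f, -1))
Function('P')(x, I) = Mul(Rational(-1, 4), Pow(I, -1), Pow(x, -1)) (Function('P')(x, I) = Pow(Mul(I, Mul(-4, x)), -1) = Pow(Mul(-4, I, x), -1) = Mul(Rational(-1, 4), Pow(I, -1), Pow(x, -1)))
Mul(Function('j')(Function('P')(Function('m')(3), -2)), -28) = Mul(Pow(Mul(Rational(-1, 4), Pow(-2, -1), Pow(Mul(-30, Pow(3, -1)), -1)), 2), -28) = Mul(Pow(Mul(Rational(-1, 4), Rational(-1, 2), Pow(Mul(-30, Rational(1, 3)), -1)), 2), -28) = Mul(Pow(Mul(Rational(-1, 4), Rational(-1, 2), Pow(-10, -1)), 2), -28) = Mul(Pow(Mul(Rational(-1, 4), Rational(-1, 2), Rational(-1, 10)), 2), -28) = Mul(Pow(Rational(-1, 80), 2), -28) = Mul(Rational(1, 6400), -28) = Rational(-7, 1600)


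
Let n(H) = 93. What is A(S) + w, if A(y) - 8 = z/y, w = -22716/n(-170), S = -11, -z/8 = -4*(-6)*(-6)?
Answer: -116276/341 ≈ -340.99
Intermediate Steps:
z = 1152 (z = -8*(-4*(-6))*(-6) = -192*(-6) = -8*(-144) = 1152)
w = -7572/31 (w = -22716/93 = -22716*1/93 = -7572/31 ≈ -244.26)
A(y) = 8 + 1152/y
A(S) + w = (8 + 1152/(-11)) - 7572/31 = (8 + 1152*(-1/11)) - 7572/31 = (8 - 1152/11) - 7572/31 = -1064/11 - 7572/31 = -116276/341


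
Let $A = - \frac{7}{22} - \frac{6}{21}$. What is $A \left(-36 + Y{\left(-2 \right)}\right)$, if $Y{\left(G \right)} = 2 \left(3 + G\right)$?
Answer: $\frac{1581}{77} \approx 20.532$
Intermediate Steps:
$Y{\left(G \right)} = 6 + 2 G$
$A = - \frac{93}{154}$ ($A = \left(-7\right) \frac{1}{22} - \frac{2}{7} = - \frac{7}{22} - \frac{2}{7} = - \frac{93}{154} \approx -0.6039$)
$A \left(-36 + Y{\left(-2 \right)}\right) = - \frac{93 \left(-36 + \left(6 + 2 \left(-2\right)\right)\right)}{154} = - \frac{93 \left(-36 + \left(6 - 4\right)\right)}{154} = - \frac{93 \left(-36 + 2\right)}{154} = \left(- \frac{93}{154}\right) \left(-34\right) = \frac{1581}{77}$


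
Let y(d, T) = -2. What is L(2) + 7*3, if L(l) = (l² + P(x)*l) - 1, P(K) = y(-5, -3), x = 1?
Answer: 20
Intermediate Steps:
P(K) = -2
L(l) = -1 + l² - 2*l (L(l) = (l² - 2*l) - 1 = -1 + l² - 2*l)
L(2) + 7*3 = (-1 + 2² - 2*2) + 7*3 = (-1 + 4 - 4) + 21 = -1 + 21 = 20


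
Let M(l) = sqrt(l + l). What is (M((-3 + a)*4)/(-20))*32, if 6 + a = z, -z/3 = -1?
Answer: -32*I*sqrt(3)/5 ≈ -11.085*I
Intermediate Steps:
z = 3 (z = -3*(-1) = 3)
a = -3 (a = -6 + 3 = -3)
M(l) = sqrt(2)*sqrt(l) (M(l) = sqrt(2*l) = sqrt(2)*sqrt(l))
(M((-3 + a)*4)/(-20))*32 = ((sqrt(2)*sqrt((-3 - 3)*4))/(-20))*32 = ((sqrt(2)*sqrt(-6*4))*(-1/20))*32 = ((sqrt(2)*sqrt(-24))*(-1/20))*32 = ((sqrt(2)*(2*I*sqrt(6)))*(-1/20))*32 = ((4*I*sqrt(3))*(-1/20))*32 = -I*sqrt(3)/5*32 = -32*I*sqrt(3)/5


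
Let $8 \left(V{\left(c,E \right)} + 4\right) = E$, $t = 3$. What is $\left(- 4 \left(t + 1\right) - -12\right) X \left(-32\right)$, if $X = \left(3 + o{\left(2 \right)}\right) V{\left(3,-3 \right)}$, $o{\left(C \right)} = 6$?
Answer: $-5040$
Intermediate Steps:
$V{\left(c,E \right)} = -4 + \frac{E}{8}$
$X = - \frac{315}{8}$ ($X = \left(3 + 6\right) \left(-4 + \frac{1}{8} \left(-3\right)\right) = 9 \left(-4 - \frac{3}{8}\right) = 9 \left(- \frac{35}{8}\right) = - \frac{315}{8} \approx -39.375$)
$\left(- 4 \left(t + 1\right) - -12\right) X \left(-32\right) = \left(- 4 \left(3 + 1\right) - -12\right) \left(- \frac{315}{8}\right) \left(-32\right) = \left(\left(-4\right) 4 + 12\right) \left(- \frac{315}{8}\right) \left(-32\right) = \left(-16 + 12\right) \left(- \frac{315}{8}\right) \left(-32\right) = \left(-4\right) \left(- \frac{315}{8}\right) \left(-32\right) = \frac{315}{2} \left(-32\right) = -5040$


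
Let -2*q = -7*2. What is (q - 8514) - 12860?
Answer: -21367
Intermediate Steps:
q = 7 (q = -(-7)*2/2 = -1/2*(-14) = 7)
(q - 8514) - 12860 = (7 - 8514) - 12860 = -8507 - 12860 = -21367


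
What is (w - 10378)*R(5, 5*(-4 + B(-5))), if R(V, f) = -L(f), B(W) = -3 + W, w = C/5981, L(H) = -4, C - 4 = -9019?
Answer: -248319332/5981 ≈ -41518.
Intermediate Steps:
C = -9015 (C = 4 - 9019 = -9015)
w = -9015/5981 ≈ -1.5073
R(V, f) = 4 (R(V, f) = -1*(-4) = 4)
(w - 10378)*R(5, 5*(-4 + B(-5))) = (-9015/5981 - 10378)*4 = -62079833/5981*4 = -248319332/5981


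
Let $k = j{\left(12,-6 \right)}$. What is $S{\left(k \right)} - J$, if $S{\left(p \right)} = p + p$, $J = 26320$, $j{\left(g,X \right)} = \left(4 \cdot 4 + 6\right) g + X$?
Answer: $-25804$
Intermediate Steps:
$j{\left(g,X \right)} = X + 22 g$ ($j{\left(g,X \right)} = \left(16 + 6\right) g + X = 22 g + X = X + 22 g$)
$k = 258$ ($k = -6 + 22 \cdot 12 = -6 + 264 = 258$)
$S{\left(p \right)} = 2 p$
$S{\left(k \right)} - J = 2 \cdot 258 - 26320 = 516 - 26320 = -25804$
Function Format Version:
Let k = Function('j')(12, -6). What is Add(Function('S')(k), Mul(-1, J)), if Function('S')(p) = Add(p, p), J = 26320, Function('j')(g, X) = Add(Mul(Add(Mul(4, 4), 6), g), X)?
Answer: -25804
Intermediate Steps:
Function('j')(g, X) = Add(X, Mul(22, g)) (Function('j')(g, X) = Add(Mul(Add(16, 6), g), X) = Add(Mul(22, g), X) = Add(X, Mul(22, g)))
k = 258 (k = Add(-6, Mul(22, 12)) = Add(-6, 264) = 258)
Function('S')(p) = Mul(2, p)
Add(Function('S')(k), Mul(-1, J)) = Add(Mul(2, 258), Mul(-1, 26320)) = Add(516, -26320) = -25804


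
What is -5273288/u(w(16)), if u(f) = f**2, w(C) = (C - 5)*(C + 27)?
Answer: -5273288/223729 ≈ -23.570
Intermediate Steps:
w(C) = (-5 + C)*(27 + C)
-5273288/u(w(16)) = -5273288/(-135 + 16**2 + 22*16)**2 = -5273288/(-135 + 256 + 352)**2 = -5273288/(473**2) = -5273288/223729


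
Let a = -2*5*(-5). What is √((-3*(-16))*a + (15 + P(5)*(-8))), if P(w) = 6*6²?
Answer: √687 ≈ 26.211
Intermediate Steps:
a = 50 (a = -10*(-5) = 50)
P(w) = 216 (P(w) = 6*36 = 216)
√((-3*(-16))*a + (15 + P(5)*(-8))) = √(-3*(-16)*50 + (15 + 216*(-8))) = √(48*50 + (15 - 1728)) = √(2400 - 1713) = √687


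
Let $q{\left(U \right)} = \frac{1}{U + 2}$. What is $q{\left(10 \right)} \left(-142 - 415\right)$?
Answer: $- \frac{557}{12} \approx -46.417$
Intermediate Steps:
$q{\left(U \right)} = \frac{1}{2 + U}$
$q{\left(10 \right)} \left(-142 - 415\right) = \frac{-142 - 415}{2 + 10} = \frac{1}{12} \left(-557\right) = - \frac{557}{12}$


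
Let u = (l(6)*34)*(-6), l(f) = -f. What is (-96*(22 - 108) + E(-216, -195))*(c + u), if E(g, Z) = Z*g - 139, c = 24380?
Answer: 1286268148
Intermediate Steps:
E(g, Z) = -139 + Z*g
u = 1224 (u = (-1*6*34)*(-6) = -6*34*(-6) = -204*(-6) = 1224)
(-96*(22 - 108) + E(-216, -195))*(c + u) = (-96*(22 - 108) + (-139 - 195*(-216)))*(24380 + 1224) = (-96*(-86) + (-139 + 42120))*25604 = (8256 + 41981)*25604 = 50237*25604 = 1286268148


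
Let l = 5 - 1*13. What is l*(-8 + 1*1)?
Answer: 56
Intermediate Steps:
l = -8 (l = 5 - 13 = -8)
l*(-8 + 1*1) = -8*(-8 + 1*1) = -8*(-8 + 1) = -8*(-7) = 56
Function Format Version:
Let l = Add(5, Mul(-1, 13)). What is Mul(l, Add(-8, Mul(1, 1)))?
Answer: 56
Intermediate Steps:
l = -8 (l = Add(5, -13) = -8)
Mul(l, Add(-8, Mul(1, 1))) = Mul(-8, Add(-8, Mul(1, 1))) = Mul(-8, Add(-8, 1)) = Mul(-8, -7) = 56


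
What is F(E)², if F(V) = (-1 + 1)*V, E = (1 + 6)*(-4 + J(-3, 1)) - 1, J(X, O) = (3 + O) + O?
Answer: 0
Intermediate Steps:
J(X, O) = 3 + 2*O
E = 6 (E = (1 + 6)*(-4 + (3 + 2*1)) - 1 = 7*(-4 + (3 + 2)) - 1 = 7*(-4 + 5) - 1 = 7*1 - 1 = 7 - 1 = 6)
F(V) = 0 (F(V) = 0*V = 0)
F(E)² = 0² = 0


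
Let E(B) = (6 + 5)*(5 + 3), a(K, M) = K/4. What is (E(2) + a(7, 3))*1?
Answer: 359/4 ≈ 89.750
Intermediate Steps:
a(K, M) = K/4 (a(K, M) = K*(¼) = K/4)
E(B) = 88 (E(B) = 11*8 = 88)
(E(2) + a(7, 3))*1 = (88 + (¼)*7)*1 = (88 + 7/4)*1 = (359/4)*1 = 359/4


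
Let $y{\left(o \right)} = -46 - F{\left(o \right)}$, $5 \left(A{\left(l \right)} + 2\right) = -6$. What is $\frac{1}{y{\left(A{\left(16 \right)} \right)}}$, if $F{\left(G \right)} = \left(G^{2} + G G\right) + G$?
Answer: $- \frac{25}{1582} \approx -0.015803$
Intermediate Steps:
$A{\left(l \right)} = - \frac{16}{5}$ ($A{\left(l \right)} = -2 + \frac{1}{5} \left(-6\right) = -2 - \frac{6}{5} = - \frac{16}{5}$)
$F{\left(G \right)} = G + 2 G^{2}$ ($F{\left(G \right)} = \left(G^{2} + G^{2}\right) + G = 2 G^{2} + G = G + 2 G^{2}$)
$y{\left(o \right)} = -46 - o \left(1 + 2 o\right)$
$\frac{1}{y{\left(A{\left(16 \right)} \right)}} = \frac{1}{-46 - - \frac{16 \left(1 + 2 \left(- \frac{16}{5}\right)\right)}{5}} = \frac{1}{-46 - - \frac{16 \left(1 - \frac{32}{5}\right)}{5}} = \frac{1}{-46 - \left(- \frac{16}{5}\right) \left(- \frac{27}{5}\right)} = \frac{1}{-46 - \frac{432}{25}} = \frac{1}{- \frac{1582}{25}} = - \frac{25}{1582}$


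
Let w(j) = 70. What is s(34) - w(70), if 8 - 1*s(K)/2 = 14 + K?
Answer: -150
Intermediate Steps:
s(K) = -12 - 2*K (s(K) = 16 - 2*(14 + K) = 16 + (-28 - 2*K) = -12 - 2*K)
s(34) - w(70) = (-12 - 2*34) - 1*70 = (-12 - 68) - 70 = -80 - 70 = -150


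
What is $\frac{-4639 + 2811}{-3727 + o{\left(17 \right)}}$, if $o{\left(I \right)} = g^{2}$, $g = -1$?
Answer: $\frac{914}{1863} \approx 0.49061$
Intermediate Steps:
$o{\left(I \right)} = 1$ ($o{\left(I \right)} = \left(-1\right)^{2} = 1$)
$\frac{-4639 + 2811}{-3727 + o{\left(17 \right)}} = \frac{-4639 + 2811}{-3727 + 1} = - \frac{1828}{-3726} = \left(-1828\right) \left(- \frac{1}{3726}\right) = \frac{914}{1863}$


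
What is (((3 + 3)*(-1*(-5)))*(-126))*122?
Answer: -461160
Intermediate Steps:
(((3 + 3)*(-1*(-5)))*(-126))*122 = ((6*5)*(-126))*122 = (30*(-126))*122 = -3780*122 = -461160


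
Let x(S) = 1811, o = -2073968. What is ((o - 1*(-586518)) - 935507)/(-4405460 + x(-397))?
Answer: 2422957/4403649 ≈ 0.55022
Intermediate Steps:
((o - 1*(-586518)) - 935507)/(-4405460 + x(-397)) = ((-2073968 - 1*(-586518)) - 935507)/(-4405460 + 1811) = ((-2073968 + 586518) - 935507)/(-4403649) = (-1487450 - 935507)*(-1/4403649) = -2422957*(-1/4403649) = 2422957/4403649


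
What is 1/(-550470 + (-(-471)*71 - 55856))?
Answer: -1/572885 ≈ -1.7456e-6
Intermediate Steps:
1/(-550470 + (-(-471)*71 - 55856)) = 1/(-550470 + (-471*(-71) - 55856)) = 1/(-550470 + (33441 - 55856)) = 1/(-550470 - 22415) = 1/(-572885) = -1/572885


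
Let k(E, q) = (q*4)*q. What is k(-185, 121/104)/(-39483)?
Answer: -14641/106762032 ≈ -0.00013714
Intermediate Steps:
k(E, q) = 4*q² (k(E, q) = (4*q)*q = 4*q²)
k(-185, 121/104)/(-39483) = (4*(121/104)²)/(-39483) = (4*(121*(1/104))²)*(-1/39483) = (4*(121/104)²)*(-1/39483) = (4*(14641/10816))*(-1/39483) = (14641/2704)*(-1/39483) = -14641/106762032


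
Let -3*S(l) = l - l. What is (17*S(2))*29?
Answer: 0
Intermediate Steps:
S(l) = 0 (S(l) = -(l - l)/3 = -1/3*0 = 0)
(17*S(2))*29 = (17*0)*29 = 0*29 = 0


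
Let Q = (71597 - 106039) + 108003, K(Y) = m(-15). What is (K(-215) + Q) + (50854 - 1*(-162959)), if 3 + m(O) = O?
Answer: 287356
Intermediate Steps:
m(O) = -3 + O
K(Y) = -18 (K(Y) = -3 - 15 = -18)
Q = 73561 (Q = -34442 + 108003 = 73561)
(K(-215) + Q) + (50854 - 1*(-162959)) = (-18 + 73561) + (50854 - 1*(-162959)) = 73543 + (50854 + 162959) = 73543 + 213813 = 287356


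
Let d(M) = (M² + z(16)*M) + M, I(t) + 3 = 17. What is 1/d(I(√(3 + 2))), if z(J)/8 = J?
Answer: 1/2002 ≈ 0.00049950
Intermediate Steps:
z(J) = 8*J
I(t) = 14 (I(t) = -3 + 17 = 14)
d(M) = M² + 129*M (d(M) = (M² + (8*16)*M) + M = (M² + 128*M) + M = M² + 129*M)
1/d(I(√(3 + 2))) = 1/(14*(129 + 14)) = 1/(14*143) = 1/2002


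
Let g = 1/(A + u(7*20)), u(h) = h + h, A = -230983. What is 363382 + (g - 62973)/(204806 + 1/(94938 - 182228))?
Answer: 1498730185726840710694/4124396513534517 ≈ 3.6338e+5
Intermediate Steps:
u(h) = 2*h
g = -1/230703 (g = 1/(-230983 + 2*(7*20)) = 1/(-230983 + 2*140) = 1/(-230983 + 280) = 1/(-230703) = -1/230703 ≈ -4.3346e-6)
363382 + (g - 62973)/(204806 + 1/(94938 - 182228)) = 363382 + (-1/230703 - 62973)/(204806 + 1/(94938 - 182228)) = 363382 - 14528060020/(230703*(204806 + 1/(-87290))) = 363382 - 14528060020/(230703*(204806 - 1/87290)) = 363382 - 14528060020/(230703*17877515739/87290) = 363382 - 14528060020/230703*87290/17877515739 = 363382 - 1268154359145800/4124396513534517 = 1498730185726840710694/4124396513534517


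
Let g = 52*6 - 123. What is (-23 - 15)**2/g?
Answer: 1444/189 ≈ 7.6402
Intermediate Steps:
g = 189 (g = 312 - 123 = 189)
(-23 - 15)**2/g = (-23 - 15)**2/189 = (-38)**2*(1/189) = 1444*(1/189) = 1444/189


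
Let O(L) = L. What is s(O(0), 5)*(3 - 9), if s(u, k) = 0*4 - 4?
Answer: 24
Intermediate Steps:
s(u, k) = -4 (s(u, k) = 0 - 4 = -4)
s(O(0), 5)*(3 - 9) = -4*(3 - 9) = -4*(-6) = 24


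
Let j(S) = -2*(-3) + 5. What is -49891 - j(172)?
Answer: -49902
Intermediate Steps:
j(S) = 11 (j(S) = 6 + 5 = 11)
-49891 - j(172) = -49891 - 1*11 = -49891 - 11 = -49902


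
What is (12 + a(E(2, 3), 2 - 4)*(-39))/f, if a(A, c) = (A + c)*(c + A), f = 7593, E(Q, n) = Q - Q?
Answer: -48/2531 ≈ -0.018965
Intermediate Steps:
E(Q, n) = 0
a(A, c) = (A + c)² (a(A, c) = (A + c)*(A + c) = (A + c)²)
(12 + a(E(2, 3), 2 - 4)*(-39))/f = (12 + (0 + (2 - 4))²*(-39))/7593 = (12 + (0 - 2)²*(-39))*(1/7593) = (12 + (-2)²*(-39))*(1/7593) = (12 + 4*(-39))*(1/7593) = (12 - 156)*(1/7593) = -144*1/7593 = -48/2531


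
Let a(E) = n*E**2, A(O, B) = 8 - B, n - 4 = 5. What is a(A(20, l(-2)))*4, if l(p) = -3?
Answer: 4356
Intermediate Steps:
n = 9 (n = 4 + 5 = 9)
a(E) = 9*E**2
a(A(20, l(-2)))*4 = (9*(8 - 1*(-3))**2)*4 = (9*(8 + 3)**2)*4 = (9*11**2)*4 = (9*121)*4 = 1089*4 = 4356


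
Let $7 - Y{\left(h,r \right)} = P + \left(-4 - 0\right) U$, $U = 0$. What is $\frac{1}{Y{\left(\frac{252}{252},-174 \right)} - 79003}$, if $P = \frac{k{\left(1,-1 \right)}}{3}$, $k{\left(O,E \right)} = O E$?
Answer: $- \frac{3}{236987} \approx -1.2659 \cdot 10^{-5}$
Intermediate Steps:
$k{\left(O,E \right)} = E O$
$P = - \frac{1}{3}$ ($P = \frac{\left(-1\right) 1}{3} = \left(-1\right) \frac{1}{3} = - \frac{1}{3} \approx -0.33333$)
$Y{\left(h,r \right)} = \frac{22}{3}$ ($Y{\left(h,r \right)} = 7 - \left(- \frac{1}{3} + \left(-4 - 0\right) 0\right) = 7 - \left(- \frac{1}{3} + \left(-4 + 0\right) 0\right) = 7 - \left(- \frac{1}{3} - 0\right) = 7 - \left(- \frac{1}{3} + 0\right) = 7 - - \frac{1}{3} = 7 + \frac{1}{3} = \frac{22}{3}$)
$\frac{1}{Y{\left(\frac{252}{252},-174 \right)} - 79003} = \frac{1}{\frac{22}{3} - 79003} = \frac{1}{- \frac{236987}{3}} = - \frac{3}{236987}$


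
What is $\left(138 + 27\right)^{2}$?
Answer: $27225$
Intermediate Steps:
$\left(138 + 27\right)^{2} = 165^{2} = 27225$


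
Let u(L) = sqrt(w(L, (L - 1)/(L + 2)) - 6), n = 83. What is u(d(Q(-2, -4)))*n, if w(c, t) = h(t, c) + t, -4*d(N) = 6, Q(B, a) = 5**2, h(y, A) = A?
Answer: 415*I*sqrt(2)/2 ≈ 293.45*I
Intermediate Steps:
Q(B, a) = 25
d(N) = -3/2 (d(N) = -1/4*6 = -3/2)
w(c, t) = c + t
u(L) = sqrt(-6 + L + (-1 + L)/(2 + L)) (u(L) = sqrt((L + (L - 1)/(L + 2)) - 6) = sqrt((L + (-1 + L)/(2 + L)) - 6) = sqrt(-6 + L + (-1 + L)/(2 + L)))
u(d(Q(-2, -4)))*n = sqrt((-13 + (-3/2)**2 - 3*(-3/2))/(2 - 3/2))*83 = sqrt((-13 + 9/4 + 9/2)/(1/2))*83 = sqrt(2*(-25/4))*83 = sqrt(-25/2)*83 = (5*I*sqrt(2)/2)*83 = 415*I*sqrt(2)/2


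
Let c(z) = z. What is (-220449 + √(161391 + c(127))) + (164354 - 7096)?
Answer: -63191 + √161518 ≈ -62789.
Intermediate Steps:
(-220449 + √(161391 + c(127))) + (164354 - 7096) = (-220449 + √(161391 + 127)) + (164354 - 7096) = (-220449 + √161518) + 157258 = -63191 + √161518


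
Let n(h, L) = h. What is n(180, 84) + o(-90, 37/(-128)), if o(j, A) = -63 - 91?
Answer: 26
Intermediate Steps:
o(j, A) = -154
n(180, 84) + o(-90, 37/(-128)) = 180 - 154 = 26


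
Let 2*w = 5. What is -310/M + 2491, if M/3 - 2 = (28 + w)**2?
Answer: 27865577/11187 ≈ 2490.9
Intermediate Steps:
w = 5/2 (w = (1/2)*5 = 5/2 ≈ 2.5000)
M = 11187/4 (M = 6 + 3*(28 + 5/2)**2 = 6 + 3*(61/2)**2 = 6 + 3*(3721/4) = 6 + 11163/4 = 11187/4 ≈ 2796.8)
-310/M + 2491 = -310/11187/4 + 2491 = -310*4/11187 + 2491 = -1240/11187 + 2491 = 27865577/11187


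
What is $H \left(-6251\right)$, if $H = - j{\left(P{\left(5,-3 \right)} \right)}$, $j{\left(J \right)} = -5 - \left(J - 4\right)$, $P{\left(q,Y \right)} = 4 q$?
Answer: $-131271$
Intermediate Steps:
$j{\left(J \right)} = -1 - J$ ($j{\left(J \right)} = -5 - \left(J - 4\right) = -5 - \left(-4 + J\right) = -1 - J$)
$H = 21$ ($H = - (-1 - 4 \cdot 5) = - (-1 - 20) = \left(-1\right) \left(-21\right) = 21$)
$H \left(-6251\right) = 21 \left(-6251\right) = -131271$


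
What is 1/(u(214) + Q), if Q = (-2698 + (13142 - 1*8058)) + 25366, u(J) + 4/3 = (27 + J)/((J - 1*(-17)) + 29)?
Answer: 780/21646243 ≈ 3.6034e-5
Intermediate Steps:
u(J) = -4/3 + (27 + J)/(46 + J) (u(J) = -4/3 + (27 + J)/((J - 1*(-17)) + 29) = -4/3 + (27 + J)/((J + 17) + 29) = -4/3 + (27 + J)/((17 + J) + 29) = -4/3 + (27 + J)/(46 + J))
Q = 27752 (Q = (-2698 + (13142 - 8058)) + 25366 = (-2698 + 5084) + 25366 = 2386 + 25366 = 27752)
1/(u(214) + Q) = 1/((-103 - 1*214)/(3*(46 + 214)) + 27752) = 1/((1/3)*(-103 - 214)/260 + 27752) = 1/((1/3)*(1/260)*(-317) + 27752) = 1/(-317/780 + 27752) = 1/(21646243/780) = 780/21646243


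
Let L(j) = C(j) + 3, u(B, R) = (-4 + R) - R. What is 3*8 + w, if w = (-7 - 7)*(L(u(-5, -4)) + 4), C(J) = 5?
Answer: -144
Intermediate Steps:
u(B, R) = -4
L(j) = 8 (L(j) = 5 + 3 = 8)
w = -168 (w = (-7 - 7)*(8 + 4) = -14*12 = -168)
3*8 + w = 3*8 - 168 = 24 - 168 = -144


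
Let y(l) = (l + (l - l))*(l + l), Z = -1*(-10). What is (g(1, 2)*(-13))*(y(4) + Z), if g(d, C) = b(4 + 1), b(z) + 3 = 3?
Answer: 0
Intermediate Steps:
b(z) = 0 (b(z) = -3 + 3 = 0)
g(d, C) = 0
Z = 10
y(l) = 2*l**2 (y(l) = (l + 0)*(2*l) = l*(2*l) = 2*l**2)
(g(1, 2)*(-13))*(y(4) + Z) = (0*(-13))*(2*4**2 + 10) = 0*(2*16 + 10) = 0*(32 + 10) = 0*42 = 0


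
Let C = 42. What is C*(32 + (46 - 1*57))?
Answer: 882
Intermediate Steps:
C*(32 + (46 - 1*57)) = 42*(32 + (46 - 1*57)) = 42*(32 + (46 - 57)) = 42*(32 - 11) = 42*21 = 882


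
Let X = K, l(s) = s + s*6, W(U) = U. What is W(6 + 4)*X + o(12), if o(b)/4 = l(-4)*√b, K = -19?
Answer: -190 - 224*√3 ≈ -577.98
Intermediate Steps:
l(s) = 7*s (l(s) = s + 6*s = 7*s)
X = -19
o(b) = -112*√b (o(b) = 4*((7*(-4))*√b) = 4*(-28*√b) = -112*√b)
W(6 + 4)*X + o(12) = (6 + 4)*(-19) - 224*√3 = 10*(-19) - 224*√3 = -190 - 224*√3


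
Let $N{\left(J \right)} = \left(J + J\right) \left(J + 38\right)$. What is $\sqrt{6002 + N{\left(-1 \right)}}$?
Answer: $2 \sqrt{1482} \approx 76.994$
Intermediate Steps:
$N{\left(J \right)} = 2 J \left(38 + J\right)$
$\sqrt{6002 + N{\left(-1 \right)}} = \sqrt{6002 + 2 \left(-1\right) \left(38 - 1\right)} = \sqrt{6002 + 2 \left(-1\right) 37} = \sqrt{6002 - 74} = \sqrt{5928} = 2 \sqrt{1482}$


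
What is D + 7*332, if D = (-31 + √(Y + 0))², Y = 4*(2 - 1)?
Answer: 3165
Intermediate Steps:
Y = 4 (Y = 4*1 = 4)
D = 841 (D = (-31 + √(4 + 0))² = (-31 + √4)² = (-31 + 2)² = (-29)² = 841)
D + 7*332 = 841 + 7*332 = 841 + 2324 = 3165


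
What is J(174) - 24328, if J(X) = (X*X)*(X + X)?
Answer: 10511720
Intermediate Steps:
J(X) = 2*X**3 (J(X) = X**2*(2*X) = 2*X**3)
J(174) - 24328 = 2*174**3 - 24328 = 2*5268024 - 24328 = 10536048 - 24328 = 10511720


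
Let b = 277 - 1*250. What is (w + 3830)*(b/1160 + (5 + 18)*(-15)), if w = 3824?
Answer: -1531462071/580 ≈ -2.6405e+6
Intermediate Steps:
b = 27 (b = 277 - 250 = 27)
(w + 3830)*(b/1160 + (5 + 18)*(-15)) = (3824 + 3830)*(27/1160 + (5 + 18)*(-15)) = 7654*(27*(1/1160) + 23*(-15)) = 7654*(27/1160 - 345) = 7654*(-400173/1160) = -1531462071/580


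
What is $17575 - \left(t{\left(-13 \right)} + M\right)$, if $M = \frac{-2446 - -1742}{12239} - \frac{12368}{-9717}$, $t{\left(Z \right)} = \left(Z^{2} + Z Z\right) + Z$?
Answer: $\frac{2051335230566}{118926363} \approx 17249.0$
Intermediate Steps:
$t{\left(Z \right)} = Z + 2 Z^{2}$ ($t{\left(Z \right)} = \left(Z^{2} + Z^{2}\right) + Z = 2 Z^{2} + Z = Z + 2 Z^{2}$)
$M = \frac{144531184}{118926363}$ ($M = \left(-2446 + 1742\right) \frac{1}{12239} - - \frac{12368}{9717} = \left(-704\right) \frac{1}{12239} + \frac{12368}{9717} = - \frac{704}{12239} + \frac{12368}{9717} = \frac{144531184}{118926363} \approx 1.2153$)
$17575 - \left(t{\left(-13 \right)} + M\right) = 17575 - \left(- 13 \left(1 + 2 \left(-13\right)\right) + \frac{144531184}{118926363}\right) = 17575 - \left(- 13 \left(1 - 26\right) + \frac{144531184}{118926363}\right) = 17575 - \left(\left(-13\right) \left(-25\right) + \frac{144531184}{118926363}\right) = 17575 - \left(325 + \frac{144531184}{118926363}\right) = 17575 - \frac{38795599159}{118926363} = \frac{2051335230566}{118926363}$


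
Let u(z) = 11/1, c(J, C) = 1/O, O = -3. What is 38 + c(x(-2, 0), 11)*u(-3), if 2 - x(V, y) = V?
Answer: 103/3 ≈ 34.333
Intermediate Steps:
x(V, y) = 2 - V
c(J, C) = -⅓ (c(J, C) = 1/(-3) = -⅓)
u(z) = 11 (u(z) = 11*1 = 11)
38 + c(x(-2, 0), 11)*u(-3) = 38 - ⅓*11 = 38 - 11/3 = 103/3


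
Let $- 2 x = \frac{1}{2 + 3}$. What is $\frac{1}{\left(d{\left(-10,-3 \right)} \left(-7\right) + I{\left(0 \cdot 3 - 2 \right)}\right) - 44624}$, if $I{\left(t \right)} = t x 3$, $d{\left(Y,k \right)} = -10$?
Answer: $- \frac{5}{222767} \approx -2.2445 \cdot 10^{-5}$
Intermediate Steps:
$x = - \frac{1}{10}$ ($x = - \frac{1}{2 \left(2 + 3\right)} = - \frac{1}{2 \cdot 5} = \left(- \frac{1}{2}\right) \frac{1}{5} = - \frac{1}{10} \approx -0.1$)
$I{\left(t \right)} = - \frac{3 t}{10}$ ($I{\left(t \right)} = t \left(- \frac{1}{10}\right) 3 = - \frac{t}{10} \cdot 3 = - \frac{3 t}{10}$)
$\frac{1}{\left(d{\left(-10,-3 \right)} \left(-7\right) + I{\left(0 \cdot 3 - 2 \right)}\right) - 44624} = \frac{1}{\left(\left(-10\right) \left(-7\right) - \frac{3 \left(0 \cdot 3 - 2\right)}{10}\right) - 44624} = \frac{1}{\left(70 - \frac{3 \left(0 - 2\right)}{10}\right) - 44624} = \frac{1}{\left(70 - - \frac{3}{5}\right) - 44624} = \frac{1}{\left(70 + \frac{3}{5}\right) - 44624} = \frac{1}{\frac{353}{5} - 44624} = \frac{1}{- \frac{222767}{5}} = - \frac{5}{222767}$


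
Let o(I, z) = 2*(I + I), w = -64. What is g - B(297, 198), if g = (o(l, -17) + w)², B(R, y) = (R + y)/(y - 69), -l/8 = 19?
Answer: 19417947/43 ≈ 4.5158e+5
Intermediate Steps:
l = -152 (l = -8*19 = -152)
o(I, z) = 4*I (o(I, z) = 2*(2*I) = 4*I)
B(R, y) = (R + y)/(-69 + y)
g = 451584 (g = (4*(-152) - 64)² = (-608 - 64)² = (-672)² = 451584)
g - B(297, 198) = 451584 - (297 + 198)/(-69 + 198) = 451584 - 495/129 = 451584 - 1*165/43 = 451584 - 165/43 = 19417947/43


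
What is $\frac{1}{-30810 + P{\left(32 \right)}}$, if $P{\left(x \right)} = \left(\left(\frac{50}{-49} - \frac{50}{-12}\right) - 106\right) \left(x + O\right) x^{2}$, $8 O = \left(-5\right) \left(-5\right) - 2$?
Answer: $- \frac{49}{181492218} \approx -2.6998 \cdot 10^{-7}$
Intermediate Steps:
$O = \frac{23}{8}$ ($O = \frac{\left(-5\right) \left(-5\right) - 2}{8} = \frac{25 - 2}{8} = \frac{1}{8} \cdot 23 = \frac{23}{8} \approx 2.875$)
$P{\left(x \right)} = x^{2} \left(- \frac{695497}{2352} - \frac{30239 x}{294}\right)$ ($P{\left(x \right)} = \left(\left(\frac{50}{-49} - \frac{50}{-12}\right) - 106\right) \left(x + \frac{23}{8}\right) x^{2} = \left(\left(50 \left(- \frac{1}{49}\right) - - \frac{25}{6}\right) - 106\right) \left(\frac{23}{8} + x\right) x^{2} = \left(\left(- \frac{50}{49} + \frac{25}{6}\right) - 106\right) \left(\frac{23}{8} + x\right) x^{2} = \left(\frac{925}{294} - 106\right) \left(\frac{23}{8} + x\right) x^{2} = - \frac{30239 \left(\frac{23}{8} + x\right)}{294} x^{2} = \left(- \frac{695497}{2352} - \frac{30239 x}{294}\right) x^{2} = x^{2} \left(- \frac{695497}{2352} - \frac{30239 x}{294}\right)$)
$\frac{1}{-30810 + P{\left(32 \right)}} = \frac{1}{-30810 + \frac{30239 \cdot 32^{2} \left(-23 - 256\right)}{2352}} = \frac{1}{-30810 + \frac{30239}{2352} \cdot 1024 \left(-23 - 256\right)} = \frac{1}{-30810 + \frac{30239}{2352} \cdot 1024 \left(-279\right)} = \frac{1}{-30810 - \frac{179982528}{49}} = \frac{1}{- \frac{181492218}{49}} = - \frac{49}{181492218}$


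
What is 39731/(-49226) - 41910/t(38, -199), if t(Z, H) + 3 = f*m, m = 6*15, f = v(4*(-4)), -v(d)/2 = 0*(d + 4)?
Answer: 687647489/49226 ≈ 13969.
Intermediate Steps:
v(d) = 0 (v(d) = -0*(d + 4) = -0*(4 + d) = -2*0 = 0)
f = 0
m = 90
t(Z, H) = -3 (t(Z, H) = -3 + 0*90 = -3 + 0 = -3)
39731/(-49226) - 41910/t(38, -199) = 39731/(-49226) - 41910/(-3) = 39731*(-1/49226) - 41910*(-1/3) = -39731/49226 + 13970 = 687647489/49226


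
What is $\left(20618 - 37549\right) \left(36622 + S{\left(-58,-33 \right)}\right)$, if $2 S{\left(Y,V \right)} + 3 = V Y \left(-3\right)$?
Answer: $- \frac{1142825569}{2} \approx -5.7141 \cdot 10^{8}$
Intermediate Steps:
$S{\left(Y,V \right)} = - \frac{3}{2} - \frac{3 V Y}{2}$ ($S{\left(Y,V \right)} = - \frac{3}{2} + \frac{V Y \left(-3\right)}{2} = - \frac{3}{2} + \frac{\left(-3\right) V Y}{2} = - \frac{3}{2} - \frac{3 V Y}{2}$)
$\left(20618 - 37549\right) \left(36622 + S{\left(-58,-33 \right)}\right) = \left(20618 - 37549\right) \left(36622 - \left(\frac{3}{2} - -2871\right)\right) = - 16931 \left(36622 - \frac{5745}{2}\right) = \left(-16931\right) \frac{67499}{2} = - \frac{1142825569}{2}$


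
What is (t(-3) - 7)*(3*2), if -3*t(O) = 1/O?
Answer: -124/3 ≈ -41.333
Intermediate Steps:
t(O) = -1/(3*O)
(t(-3) - 7)*(3*2) = (-1/3/(-3) - 7)*(3*2) = (-1/3*(-1/3) - 7)*6 = (1/9 - 7)*6 = -62/9*6 = -124/3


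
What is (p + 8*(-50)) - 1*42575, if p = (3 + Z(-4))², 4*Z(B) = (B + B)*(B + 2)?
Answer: -42926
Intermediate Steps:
Z(B) = B*(2 + B)/2 (Z(B) = ((B + B)*(B + 2))/4 = ((2*B)*(2 + B))/4 = (2*B*(2 + B))/4 = B*(2 + B)/2)
p = 49 (p = (3 + (½)*(-4)*(2 - 4))² = (3 + (½)*(-4)*(-2))² = (3 + 4)² = 7² = 49)
(p + 8*(-50)) - 1*42575 = (49 + 8*(-50)) - 1*42575 = (49 - 400) - 42575 = -351 - 42575 = -42926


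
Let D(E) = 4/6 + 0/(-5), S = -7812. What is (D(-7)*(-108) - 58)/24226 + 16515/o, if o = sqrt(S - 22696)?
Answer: -65/12113 - 16515*I*sqrt(7627)/15254 ≈ -0.0053661 - 94.552*I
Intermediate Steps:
D(E) = 2/3 (D(E) = 4*(1/6) + 0*(-1/5) = 2/3 + 0 = 2/3)
o = 2*I*sqrt(7627) (o = sqrt(-7812 - 22696) = sqrt(-30508) = 2*I*sqrt(7627) ≈ 174.67*I)
(D(-7)*(-108) - 58)/24226 + 16515/o = ((2/3)*(-108) - 58)/24226 + 16515/((2*I*sqrt(7627))) = (-72 - 58)*(1/24226) + 16515*(-I*sqrt(7627)/15254) = -130*1/24226 - 16515*I*sqrt(7627)/15254 = -65/12113 - 16515*I*sqrt(7627)/15254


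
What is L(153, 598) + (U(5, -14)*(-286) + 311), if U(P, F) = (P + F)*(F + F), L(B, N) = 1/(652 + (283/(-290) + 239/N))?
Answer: -2026708492164/28242479 ≈ -71761.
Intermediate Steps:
L(B, N) = 1/(188797/290 + 239/N) (L(B, N) = 1/(652 + (283*(-1/290) + 239/N)) = 1/(652 + (-283/290 + 239/N)) = 1/(188797/290 + 239/N))
U(P, F) = 2*F*(F + P) (U(P, F) = (F + P)*(2*F) = 2*F*(F + P))
L(153, 598) + (U(5, -14)*(-286) + 311) = 290*598/(69310 + 188797*598) + ((2*(-14)*(-14 + 5))*(-286) + 311) = 290*598/(69310 + 112900606) + ((2*(-14)*(-9))*(-286) + 311) = 290*598/112969916 + (252*(-286) + 311) = 290*598*(1/112969916) + (-72072 + 311) = 43355/28242479 - 71761 = -2026708492164/28242479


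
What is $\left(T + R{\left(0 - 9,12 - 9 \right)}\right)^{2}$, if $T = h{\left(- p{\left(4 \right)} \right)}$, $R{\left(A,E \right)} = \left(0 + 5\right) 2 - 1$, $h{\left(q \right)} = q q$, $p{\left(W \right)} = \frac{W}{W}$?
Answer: $100$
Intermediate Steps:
$p{\left(W \right)} = 1$
$h{\left(q \right)} = q^{2}$
$R{\left(A,E \right)} = 9$ ($R{\left(A,E \right)} = 5 \cdot 2 - 1 = 10 - 1 = 9$)
$T = 1$ ($T = \left(\left(-1\right) 1\right)^{2} = \left(-1\right)^{2} = 1$)
$\left(T + R{\left(0 - 9,12 - 9 \right)}\right)^{2} = \left(1 + 9\right)^{2} = 10^{2} = 100$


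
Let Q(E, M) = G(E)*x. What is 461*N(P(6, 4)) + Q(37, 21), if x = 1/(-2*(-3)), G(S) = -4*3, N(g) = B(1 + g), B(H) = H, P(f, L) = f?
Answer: 3225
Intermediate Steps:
N(g) = 1 + g
G(S) = -12
x = ⅙ (x = -½*(-⅓) = ⅙ ≈ 0.16667)
Q(E, M) = -2 (Q(E, M) = -12*⅙ = -2)
461*N(P(6, 4)) + Q(37, 21) = 461*(1 + 6) - 2 = 461*7 - 2 = 3227 - 2 = 3225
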